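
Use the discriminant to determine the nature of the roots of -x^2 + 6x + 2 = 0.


D = b^2 - 4ac = (6)^2 - 4(-1)(2) = 36 + 8 = 44
Since D > 0: two distinct irrational roots


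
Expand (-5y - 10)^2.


Expand (-5y - 10)^2 by repeated multiplication:
= 25y^2 + 100y + 100


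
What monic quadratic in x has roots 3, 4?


p(x) = (x - 3)(x - 4)
Expand: x^2 - 7x + 12


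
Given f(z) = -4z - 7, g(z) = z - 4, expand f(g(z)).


Substitute g(z) into f:
f(g(z)) = -4*(z - 4) + (-7)
Expand and combine: -4z + 9


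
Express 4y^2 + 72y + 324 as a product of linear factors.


Roots satisfy r1 + r2 = -b/a = -18 and r1*r2 = c/a = 81.
So r1 = -9, r2 = -9.
4y^2 + 72y + 324 = 4(y - r1)(y - r2) = 4(y + 9)(y + 9)


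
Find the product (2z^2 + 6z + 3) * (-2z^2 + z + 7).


Distribute each term of the first polynomial:
  (2z^2)(-2z^2 + z + 7) = -4z^4 + 2z^3 + 14z^2
  (6z)(-2z^2 + z + 7) = -12z^3 + 6z^2 + 42z
  (3)(-2z^2 + z + 7) = -6z^2 + 3z + 21
Sum: -4z^4 - 10z^3 + 14z^2 + 45z + 21


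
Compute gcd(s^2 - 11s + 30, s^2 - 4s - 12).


Factor each:
  s^2 - 11s + 30 = (s - 6)(s - 5)
  s^2 - 4s - 12 = (s - 6)(s + 2)
Common monic factor: s - 6


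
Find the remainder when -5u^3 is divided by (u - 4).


By the Remainder Theorem, the remainder equals p(4):
  -5*(4)^3 = -320
  0*(4)^2 = 0
  0*(4)^1 = 0
  constant: 0
Sum: -320 + 0 + 0 + 0 = -320


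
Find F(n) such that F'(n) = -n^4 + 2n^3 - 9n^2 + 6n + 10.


Reverse power rule on each term:
  ∫ -n^4 dn = -(1/5)n^5
  ∫ 2n^3 dn = (1/2)n^4
  ∫ -9n^2 dn = -3n^3
  ∫ 6n dn = 3n^2
  ∫ 10 dn = 10n
F(n) = -(1/5)n^5 + (1/2)n^4 - 3n^3 + 3n^2 + 10n + C


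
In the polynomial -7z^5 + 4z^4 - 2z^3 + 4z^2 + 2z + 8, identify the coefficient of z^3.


Read off the coefficient of z^3: -2


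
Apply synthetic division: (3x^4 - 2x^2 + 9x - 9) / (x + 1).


Synthetic division with c = -1. Coefficients: 3, 0, -2, 9, -9
Bring down 3.
  3 * -1 = -3; -3 + 0 = -3
  -3 * -1 = 3; 3 - 2 = 1
  1 * -1 = -1; -1 + 9 = 8
  8 * -1 = -8; -8 - 9 = -17
Quotient: 3x^3 - 3x^2 + x + 8, Remainder: -17


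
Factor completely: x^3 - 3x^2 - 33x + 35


Try integer roots (divisors of 35). x=-5: p(-5)=0.
Divide out (x + 5): quotient is x^2 - 8x + 7.
Factor the quadratic: (x - 1)(x - 7)
Result: (x + 5)(x - 1)(x - 7)


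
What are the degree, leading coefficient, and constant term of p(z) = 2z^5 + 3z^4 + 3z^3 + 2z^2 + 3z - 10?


Highest power of z is 5, with coefficient 2. Constant term is -10.
Degree = 5, leading coefficient = 2, constant term = -10


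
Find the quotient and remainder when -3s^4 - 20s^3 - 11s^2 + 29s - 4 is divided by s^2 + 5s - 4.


(-3s^4 - 20s^3 - 11s^2 + 29s - 4) / (s^2 + 5s - 4)
Step 1: -3s^2 * (s^2 + 5s - 4) = -3s^4 - 15s^3 + 12s^2; subtract.
Step 2: -5s * (s^2 + 5s - 4) = -5s^3 - 25s^2 + 20s; subtract.
Step 3: 2 * (s^2 + 5s - 4) = 2s^2 + 10s - 8; subtract.
Quotient: -3s^2 - 5s + 2, Remainder: -s + 4


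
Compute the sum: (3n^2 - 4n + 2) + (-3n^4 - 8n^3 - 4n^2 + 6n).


Align terms by degree and add:
  3n^2 - 4n + 2
  -3n^4 - 8n^3 - 4n^2 + 6n
= -3n^4 - 8n^3 - n^2 + 2n + 2


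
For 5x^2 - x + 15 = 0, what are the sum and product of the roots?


For ax^2+bx+c=0: sum = -b/a, product = c/a.
a=5, b=-1, c=15
Sum = -(-1)/5 = 1/5
Product = (15)/5 = 3


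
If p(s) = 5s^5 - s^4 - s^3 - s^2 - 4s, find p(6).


Using direct substitution:
  5 * (6)^5 = 38880
  -1 * (6)^4 = -1296
  -1 * (6)^3 = -216
  -1 * (6)^2 = -36
  -4 * (6)^1 = -24
  constant: 0
Sum = 38880 - 1296 - 216 - 36 - 24 + 0 = 37308


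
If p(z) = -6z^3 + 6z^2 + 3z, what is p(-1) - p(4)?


p(-1) = 9
p(4) = -276
p(-1) - p(4) = 9 + 276 = 285


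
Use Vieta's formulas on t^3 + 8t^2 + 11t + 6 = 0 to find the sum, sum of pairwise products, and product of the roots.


Monic cubic t^3+bt^2+ct+d=0: sum=-b, pairwise sum=c, product=-d.
b=8, c=11, d=6
r1+r2+r3 = -8
r1r2+r1r3+r2r3 = 11
r1r2r3 = -6


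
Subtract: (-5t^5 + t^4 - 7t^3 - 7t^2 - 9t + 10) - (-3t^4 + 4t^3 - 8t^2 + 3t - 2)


Distribute the minus sign:
  (-5t^5 + t^4 - 7t^3 - 7t^2 - 9t + 10)
- (-3t^4 + 4t^3 - 8t^2 + 3t - 2)
Negate second polynomial: 3t^4 - 4t^3 + 8t^2 - 3t + 2
Add: -5t^5 + 4t^4 - 11t^3 + t^2 - 12t + 12


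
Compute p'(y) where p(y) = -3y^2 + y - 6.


Apply the power rule term by term:
  d/dy(-3y^2) = -6y
  d/dy(y) = 1
  d/dy(-6) = 0
p'(y) = -6y + 1


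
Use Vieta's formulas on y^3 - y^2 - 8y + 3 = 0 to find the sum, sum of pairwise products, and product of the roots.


Monic cubic y^3+by^2+cy+d=0: sum=-b, pairwise sum=c, product=-d.
b=-1, c=-8, d=3
r1+r2+r3 = 1
r1r2+r1r3+r2r3 = -8
r1r2r3 = -3


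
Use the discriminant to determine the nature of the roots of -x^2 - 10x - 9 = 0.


D = b^2 - 4ac = (-10)^2 - 4(-1)(-9) = 100 - 36 = 64
Since D > 0: two distinct rational roots


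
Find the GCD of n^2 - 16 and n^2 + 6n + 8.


Factor each:
  n^2 - 16 = (n + 4)(n - 4)
  n^2 + 6n + 8 = (n + 4)(n + 2)
Common monic factor: n + 4


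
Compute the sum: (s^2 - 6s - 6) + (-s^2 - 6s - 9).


Align terms by degree and add:
  s^2 - 6s - 6
  -s^2 - 6s - 9
= -12s - 15


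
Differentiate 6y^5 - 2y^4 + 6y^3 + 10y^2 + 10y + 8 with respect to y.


Apply the power rule term by term:
  d/dy(6y^5) = 30y^4
  d/dy(-2y^4) = -8y^3
  d/dy(6y^3) = 18y^2
  d/dy(10y^2) = 20y
  d/dy(10y) = 10
  d/dy(8) = 0
p'(y) = 30y^4 - 8y^3 + 18y^2 + 20y + 10


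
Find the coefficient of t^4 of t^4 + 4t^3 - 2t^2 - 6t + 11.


Read off the coefficient of t^4: 1


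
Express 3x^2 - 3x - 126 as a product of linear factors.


Roots satisfy r1 + r2 = -b/a = 1 and r1*r2 = c/a = -42.
So r1 = -6, r2 = 7.
3x^2 - 3x - 126 = 3(x - r1)(x - r2) = 3(x + 6)(x - 7)


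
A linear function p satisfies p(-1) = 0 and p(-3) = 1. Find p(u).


p(u) = mu + b. Using p(-1)=0, p(-3)=1:
m = (0 - 1)/(-1 + 3) = -1/2 = -1/2
b = 0 - m*(-1) = 0 - 1/2 = -1/2
p(u) = -(1/2)u - (1/2)


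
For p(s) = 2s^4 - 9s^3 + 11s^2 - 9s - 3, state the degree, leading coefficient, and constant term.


Highest power of s is 4, with coefficient 2. Constant term is -3.
Degree = 4, leading coefficient = 2, constant term = -3


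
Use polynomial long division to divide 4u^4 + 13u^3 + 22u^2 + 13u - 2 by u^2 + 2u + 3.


(4u^4 + 13u^3 + 22u^2 + 13u - 2) / (u^2 + 2u + 3)
Step 1: 4u^2 * (u^2 + 2u + 3) = 4u^4 + 8u^3 + 12u^2; subtract.
Step 2: 5u * (u^2 + 2u + 3) = 5u^3 + 10u^2 + 15u; subtract.
Step 3: 0 * (u^2 + 2u + 3) = 0; subtract.
Quotient: 4u^2 + 5u, Remainder: -2u - 2


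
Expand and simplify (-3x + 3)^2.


Expand (-3x + 3)^2 by repeated multiplication:
= 9x^2 - 18x + 9


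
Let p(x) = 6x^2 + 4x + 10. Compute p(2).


Using direct substitution:
  6 * (2)^2 = 24
  4 * (2)^1 = 8
  constant: 10
Sum = 24 + 8 + 10 = 42


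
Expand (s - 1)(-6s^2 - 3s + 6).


Distribute each term of the first polynomial:
  (s)(-6s^2 - 3s + 6) = -6s^3 - 3s^2 + 6s
  (-1)(-6s^2 - 3s + 6) = 6s^2 + 3s - 6
Sum: -6s^3 + 3s^2 + 9s - 6


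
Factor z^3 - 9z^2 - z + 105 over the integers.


Try integer roots (divisors of 105). z=7: p(7)=0.
Divide out (z - 7): quotient is z^2 - 2z - 15.
Factor the quadratic: (z - 5)(z + 3)
Result: (z - 7)(z - 5)(z + 3)


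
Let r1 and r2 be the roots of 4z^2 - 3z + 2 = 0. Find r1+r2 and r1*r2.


For az^2+bz+c=0: sum = -b/a, product = c/a.
a=4, b=-3, c=2
Sum = -(-3)/4 = 3/4
Product = (2)/4 = 1/2


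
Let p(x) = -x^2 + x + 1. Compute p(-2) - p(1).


p(-2) = -5
p(1) = 1
p(-2) - p(1) = -5 - 1 = -6


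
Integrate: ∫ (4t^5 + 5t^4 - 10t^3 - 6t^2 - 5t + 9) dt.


Reverse power rule on each term:
  ∫ 4t^5 dt = (2/3)t^6
  ∫ 5t^4 dt = t^5
  ∫ -10t^3 dt = -(5/2)t^4
  ∫ -6t^2 dt = -2t^3
  ∫ -5t dt = -(5/2)t^2
  ∫ 9 dt = 9t
F(t) = (2/3)t^6 + t^5 - (5/2)t^4 - 2t^3 - (5/2)t^2 + 9t + C


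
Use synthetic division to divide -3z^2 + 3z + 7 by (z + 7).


Synthetic division with c = -7. Coefficients: -3, 3, 7
Bring down -3.
  -3 * -7 = 21; 21 + 3 = 24
  24 * -7 = -168; -168 + 7 = -161
Quotient: -3z + 24, Remainder: -161


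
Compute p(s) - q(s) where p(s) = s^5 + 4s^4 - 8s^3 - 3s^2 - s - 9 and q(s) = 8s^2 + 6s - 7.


Distribute the minus sign:
  (s^5 + 4s^4 - 8s^3 - 3s^2 - s - 9)
- (8s^2 + 6s - 7)
Negate second polynomial: -8s^2 - 6s + 7
Add: s^5 + 4s^4 - 8s^3 - 11s^2 - 7s - 2


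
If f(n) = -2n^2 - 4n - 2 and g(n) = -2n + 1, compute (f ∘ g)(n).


Substitute g(n) into f:
f(g(n)) = -2*(-2n + 1)^2 + (-4)*(-2n + 1) + (-2)
(-2n + 1)^2 = 4n^2 - 4n + 1
Expand and combine: -8n^2 + 16n - 8


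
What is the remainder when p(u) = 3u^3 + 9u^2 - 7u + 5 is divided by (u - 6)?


By the Remainder Theorem, the remainder equals p(6):
  3*(6)^3 = 648
  9*(6)^2 = 324
  -7*(6)^1 = -42
  constant: 5
Sum: 648 + 324 - 42 + 5 = 935


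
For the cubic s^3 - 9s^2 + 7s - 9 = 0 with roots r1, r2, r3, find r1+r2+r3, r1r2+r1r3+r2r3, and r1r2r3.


Monic cubic s^3+bs^2+cs+d=0: sum=-b, pairwise sum=c, product=-d.
b=-9, c=7, d=-9
r1+r2+r3 = 9
r1r2+r1r3+r2r3 = 7
r1r2r3 = 9


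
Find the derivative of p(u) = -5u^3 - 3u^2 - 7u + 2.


Apply the power rule term by term:
  d/du(-5u^3) = -15u^2
  d/du(-3u^2) = -6u
  d/du(-7u) = -7
  d/du(2) = 0
p'(u) = -15u^2 - 6u - 7


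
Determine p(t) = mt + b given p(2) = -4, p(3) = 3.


p(t) = mt + b. Using p(2)=-4, p(3)=3:
m = (-4 - 3)/(2 - 3) = -7/-1 = 7
b = -4 - m*(2) = -4 - 14 = -18
p(t) = 7t - 18


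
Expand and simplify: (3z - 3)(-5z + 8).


Distribute each term of the first polynomial:
  (3z)(-5z + 8) = -15z^2 + 24z
  (-3)(-5z + 8) = 15z - 24
Sum: -15z^2 + 39z - 24


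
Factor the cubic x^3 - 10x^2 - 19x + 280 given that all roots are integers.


Try integer roots (divisors of 280). x=-5: p(-5)=0.
Divide out (x + 5): quotient is x^2 - 15x + 56.
Factor the quadratic: (x - 7)(x - 8)
Result: (x + 5)(x - 7)(x - 8)


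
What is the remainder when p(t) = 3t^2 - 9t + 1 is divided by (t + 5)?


By the Remainder Theorem, the remainder equals p(-5):
  3*(-5)^2 = 75
  -9*(-5)^1 = 45
  constant: 1
Sum: 75 + 45 + 1 = 121


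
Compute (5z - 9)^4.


Expand (5z - 9)^4 by repeated multiplication:
  (5z - 9)^2 = 25z^2 - 90z + 81
  (5z - 9)^3 = 125z^3 - 675z^2 + 1215z - 729
= 625z^4 - 4500z^3 + 12150z^2 - 14580z + 6561


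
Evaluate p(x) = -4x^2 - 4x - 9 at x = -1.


Using direct substitution:
  -4 * (-1)^2 = -4
  -4 * (-1)^1 = 4
  constant: -9
Sum = -4 + 4 - 9 = -9


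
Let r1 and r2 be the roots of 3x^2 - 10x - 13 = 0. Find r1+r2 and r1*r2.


For ax^2+bx+c=0: sum = -b/a, product = c/a.
a=3, b=-10, c=-13
Sum = -(-10)/3 = 10/3
Product = (-13)/3 = -13/3


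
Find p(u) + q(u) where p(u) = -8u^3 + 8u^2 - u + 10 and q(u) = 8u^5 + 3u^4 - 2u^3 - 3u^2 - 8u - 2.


Align terms by degree and add:
  -8u^3 + 8u^2 - u + 10
+ 8u^5 + 3u^4 - 2u^3 - 3u^2 - 8u - 2
= 8u^5 + 3u^4 - 10u^3 + 5u^2 - 9u + 8


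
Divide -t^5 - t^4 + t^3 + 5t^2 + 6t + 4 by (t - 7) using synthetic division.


Synthetic division with c = 7. Coefficients: -1, -1, 1, 5, 6, 4
Bring down -1.
  -1 * 7 = -7; -7 - 1 = -8
  -8 * 7 = -56; -56 + 1 = -55
  -55 * 7 = -385; -385 + 5 = -380
  -380 * 7 = -2660; -2660 + 6 = -2654
  -2654 * 7 = -18578; -18578 + 4 = -18574
Quotient: -t^4 - 8t^3 - 55t^2 - 380t - 2654, Remainder: -18574


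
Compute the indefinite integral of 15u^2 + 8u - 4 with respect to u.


Reverse power rule on each term:
  ∫ 15u^2 du = 5u^3
  ∫ 8u du = 4u^2
  ∫ -4 du = -4u
F(u) = 5u^3 + 4u^2 - 4u + C


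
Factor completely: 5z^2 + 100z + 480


Roots satisfy r1 + r2 = -b/a = -20 and r1*r2 = c/a = 96.
So r1 = -8, r2 = -12.
5z^2 + 100z + 480 = 5(z - r1)(z - r2) = 5(z + 8)(z + 12)


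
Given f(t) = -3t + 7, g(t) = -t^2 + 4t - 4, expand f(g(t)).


Substitute g(t) into f:
f(g(t)) = -3*(-t^2 + 4t - 4) + 7
Expand and combine: 3t^2 - 12t + 19


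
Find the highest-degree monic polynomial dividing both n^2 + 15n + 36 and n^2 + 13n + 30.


Factor each:
  n^2 + 15n + 36 = (n + 3)(n + 12)
  n^2 + 13n + 30 = (n + 3)(n + 10)
Common monic factor: n + 3


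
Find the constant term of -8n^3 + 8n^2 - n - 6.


Read off the constant term: -6


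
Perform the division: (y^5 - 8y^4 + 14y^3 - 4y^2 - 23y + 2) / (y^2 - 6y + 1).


(y^5 - 8y^4 + 14y^3 - 4y^2 - 23y + 2) / (y^2 - 6y + 1)
Step 1: y^3 * (y^2 - 6y + 1) = y^5 - 6y^4 + y^3; subtract.
Step 2: -2y^2 * (y^2 - 6y + 1) = -2y^4 + 12y^3 - 2y^2; subtract.
Step 3: y * (y^2 - 6y + 1) = y^3 - 6y^2 + y; subtract.
Step 4: 4 * (y^2 - 6y + 1) = 4y^2 - 24y + 4; subtract.
Quotient: y^3 - 2y^2 + y + 4, Remainder: -2


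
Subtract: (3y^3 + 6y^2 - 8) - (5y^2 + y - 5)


Distribute the minus sign:
  (3y^3 + 6y^2 - 8)
- (5y^2 + y - 5)
Negate second polynomial: -5y^2 - y + 5
Add: 3y^3 + y^2 - y - 3


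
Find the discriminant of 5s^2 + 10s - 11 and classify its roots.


D = b^2 - 4ac = (10)^2 - 4(5)(-11) = 100 + 220 = 320
Since D > 0: two distinct irrational roots


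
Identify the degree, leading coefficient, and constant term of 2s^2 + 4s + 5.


Highest power of s is 2, with coefficient 2. Constant term is 5.
Degree = 2, leading coefficient = 2, constant term = 5


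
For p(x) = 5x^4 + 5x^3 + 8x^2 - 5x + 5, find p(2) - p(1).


p(2) = 147
p(1) = 18
p(2) - p(1) = 147 - 18 = 129


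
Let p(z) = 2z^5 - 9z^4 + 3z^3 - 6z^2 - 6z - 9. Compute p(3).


Using direct substitution:
  2 * (3)^5 = 486
  -9 * (3)^4 = -729
  3 * (3)^3 = 81
  -6 * (3)^2 = -54
  -6 * (3)^1 = -18
  constant: -9
Sum = 486 - 729 + 81 - 54 - 18 - 9 = -243


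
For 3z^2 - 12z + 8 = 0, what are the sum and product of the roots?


For az^2+bz+c=0: sum = -b/a, product = c/a.
a=3, b=-12, c=8
Sum = -(-12)/3 = 4
Product = (8)/3 = 8/3


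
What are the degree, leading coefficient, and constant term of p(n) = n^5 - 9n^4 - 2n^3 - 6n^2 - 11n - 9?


Highest power of n is 5, with coefficient 1. Constant term is -9.
Degree = 5, leading coefficient = 1, constant term = -9


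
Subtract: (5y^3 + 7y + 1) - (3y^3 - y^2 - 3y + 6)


Distribute the minus sign:
  (5y^3 + 7y + 1)
- (3y^3 - y^2 - 3y + 6)
Negate second polynomial: -3y^3 + y^2 + 3y - 6
Add: 2y^3 + y^2 + 10y - 5


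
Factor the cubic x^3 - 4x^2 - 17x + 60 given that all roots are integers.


Try integer roots (divisors of 60). x=3: p(3)=0.
Divide out (x - 3): quotient is x^2 - x - 20.
Factor the quadratic: (x + 4)(x - 5)
Result: (x - 3)(x + 4)(x - 5)


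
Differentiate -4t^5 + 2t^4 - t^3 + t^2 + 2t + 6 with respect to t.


Apply the power rule term by term:
  d/dt(-4t^5) = -20t^4
  d/dt(2t^4) = 8t^3
  d/dt(-t^3) = -3t^2
  d/dt(t^2) = 2t
  d/dt(2t) = 2
  d/dt(6) = 0
p'(t) = -20t^4 + 8t^3 - 3t^2 + 2t + 2


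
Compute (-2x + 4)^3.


Expand (-2x + 4)^3 by repeated multiplication:
  (-2x + 4)^2 = 4x^2 - 16x + 16
= -8x^3 + 48x^2 - 96x + 64


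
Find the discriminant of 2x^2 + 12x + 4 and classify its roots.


D = b^2 - 4ac = (12)^2 - 4(2)(4) = 144 - 32 = 112
Since D > 0: two distinct irrational roots


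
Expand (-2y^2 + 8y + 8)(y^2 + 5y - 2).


Distribute each term of the first polynomial:
  (-2y^2)(y^2 + 5y - 2) = -2y^4 - 10y^3 + 4y^2
  (8y)(y^2 + 5y - 2) = 8y^3 + 40y^2 - 16y
  (8)(y^2 + 5y - 2) = 8y^2 + 40y - 16
Sum: -2y^4 - 2y^3 + 52y^2 + 24y - 16


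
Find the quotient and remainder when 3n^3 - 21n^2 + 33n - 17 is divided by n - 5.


(3n^3 - 21n^2 + 33n - 17) / (n - 5)
Step 1: 3n^2 * (n - 5) = 3n^3 - 15n^2; subtract.
Step 2: -6n * (n - 5) = -6n^2 + 30n; subtract.
Step 3: 3 * (n - 5) = 3n - 15; subtract.
Quotient: 3n^2 - 6n + 3, Remainder: -2


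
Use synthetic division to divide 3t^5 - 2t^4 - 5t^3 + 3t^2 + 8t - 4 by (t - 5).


Synthetic division with c = 5. Coefficients: 3, -2, -5, 3, 8, -4
Bring down 3.
  3 * 5 = 15; 15 - 2 = 13
  13 * 5 = 65; 65 - 5 = 60
  60 * 5 = 300; 300 + 3 = 303
  303 * 5 = 1515; 1515 + 8 = 1523
  1523 * 5 = 7615; 7615 - 4 = 7611
Quotient: 3t^4 + 13t^3 + 60t^2 + 303t + 1523, Remainder: 7611


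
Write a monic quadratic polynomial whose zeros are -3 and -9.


p(x) = (x + 3)(x + 9)
Expand: x^2 + 12x + 27


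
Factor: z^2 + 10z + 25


Roots satisfy r1 + r2 = -b/a = -10 and r1*r2 = c/a = 25.
So r1 = -5, r2 = -5.
z^2 + 10z + 25 = (z - r1)(z - r2) = (z + 5)(z + 5)


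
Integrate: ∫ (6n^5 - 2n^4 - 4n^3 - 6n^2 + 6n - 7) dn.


Reverse power rule on each term:
  ∫ 6n^5 dn = n^6
  ∫ -2n^4 dn = -(2/5)n^5
  ∫ -4n^3 dn = -n^4
  ∫ -6n^2 dn = -2n^3
  ∫ 6n dn = 3n^2
  ∫ -7 dn = -7n
F(n) = n^6 - (2/5)n^5 - n^4 - 2n^3 + 3n^2 - 7n + C


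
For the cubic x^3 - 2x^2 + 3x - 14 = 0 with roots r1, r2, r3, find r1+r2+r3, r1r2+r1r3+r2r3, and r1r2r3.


Monic cubic x^3+bx^2+cx+d=0: sum=-b, pairwise sum=c, product=-d.
b=-2, c=3, d=-14
r1+r2+r3 = 2
r1r2+r1r3+r2r3 = 3
r1r2r3 = 14


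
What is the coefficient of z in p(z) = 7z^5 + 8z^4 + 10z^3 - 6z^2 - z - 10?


Read off the coefficient of z: -1


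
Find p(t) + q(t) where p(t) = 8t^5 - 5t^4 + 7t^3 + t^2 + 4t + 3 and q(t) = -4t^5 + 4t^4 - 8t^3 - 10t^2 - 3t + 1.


Align terms by degree and add:
  8t^5 - 5t^4 + 7t^3 + t^2 + 4t + 3
  -4t^5 + 4t^4 - 8t^3 - 10t^2 - 3t + 1
= 4t^5 - t^4 - t^3 - 9t^2 + t + 4


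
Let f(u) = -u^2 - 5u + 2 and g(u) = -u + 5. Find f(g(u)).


Substitute g(u) into f:
f(g(u)) = -1*(-u + 5)^2 + (-5)*(-u + 5) + 2
(-u + 5)^2 = u^2 - 10u + 25
Expand and combine: -u^2 + 15u - 48


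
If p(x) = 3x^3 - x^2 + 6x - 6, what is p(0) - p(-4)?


p(0) = -6
p(-4) = -238
p(0) - p(-4) = -6 + 238 = 232


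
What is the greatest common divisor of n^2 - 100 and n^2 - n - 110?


Factor each:
  n^2 - 100 = (n + 10)(n - 10)
  n^2 - n - 110 = (n + 10)(n - 11)
Common monic factor: n + 10


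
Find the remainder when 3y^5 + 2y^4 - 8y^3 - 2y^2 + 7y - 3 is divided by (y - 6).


By the Remainder Theorem, the remainder equals p(6):
  3*(6)^5 = 23328
  2*(6)^4 = 2592
  -8*(6)^3 = -1728
  -2*(6)^2 = -72
  7*(6)^1 = 42
  constant: -3
Sum: 23328 + 2592 - 1728 - 72 + 42 - 3 = 24159


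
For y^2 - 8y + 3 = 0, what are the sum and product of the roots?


For ay^2+by+c=0: sum = -b/a, product = c/a.
a=1, b=-8, c=3
Sum = -(-8)/1 = 8
Product = (3)/1 = 3


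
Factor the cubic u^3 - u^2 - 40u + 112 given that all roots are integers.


Try integer roots (divisors of 112). u=4: p(4)=0.
Divide out (u - 4): quotient is u^2 + 3u - 28.
Factor the quadratic: (u - 4)(u + 7)
Result: (u - 4)(u - 4)(u + 7)


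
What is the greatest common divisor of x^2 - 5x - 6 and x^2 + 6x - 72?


Factor each:
  x^2 - 5x - 6 = (x - 6)(x + 1)
  x^2 + 6x - 72 = (x - 6)(x + 12)
Common monic factor: x - 6


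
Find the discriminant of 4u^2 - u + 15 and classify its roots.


D = b^2 - 4ac = (-1)^2 - 4(4)(15) = 1 - 240 = -239
Since D < 0: two complex conjugate roots (no real roots)


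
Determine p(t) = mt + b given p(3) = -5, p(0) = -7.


p(t) = mt + b. Using p(3)=-5, p(0)=-7:
m = (-5 + 7)/(3) = 2/3 = 2/3
b = -5 - m*(3) = -5 - 2 = -7
p(t) = (2/3)t - 7


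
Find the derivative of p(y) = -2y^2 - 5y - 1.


Apply the power rule term by term:
  d/dy(-2y^2) = -4y
  d/dy(-5y) = -5
  d/dy(-1) = 0
p'(y) = -4y - 5


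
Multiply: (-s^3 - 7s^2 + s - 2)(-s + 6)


Distribute each term of the first polynomial:
  (-s^3)(-s + 6) = s^4 - 6s^3
  (-7s^2)(-s + 6) = 7s^3 - 42s^2
  (s)(-s + 6) = -s^2 + 6s
  (-2)(-s + 6) = 2s - 12
Sum: s^4 + s^3 - 43s^2 + 8s - 12


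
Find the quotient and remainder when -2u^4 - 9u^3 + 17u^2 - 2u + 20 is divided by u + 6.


(-2u^4 - 9u^3 + 17u^2 - 2u + 20) / (u + 6)
Step 1: -2u^3 * (u + 6) = -2u^4 - 12u^3; subtract.
Step 2: 3u^2 * (u + 6) = 3u^3 + 18u^2; subtract.
Step 3: -u * (u + 6) = -u^2 - 6u; subtract.
Step 4: 4 * (u + 6) = 4u + 24; subtract.
Quotient: -2u^3 + 3u^2 - u + 4, Remainder: -4


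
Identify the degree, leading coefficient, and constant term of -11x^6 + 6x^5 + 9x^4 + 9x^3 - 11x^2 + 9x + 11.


Highest power of x is 6, with coefficient -11. Constant term is 11.
Degree = 6, leading coefficient = -11, constant term = 11


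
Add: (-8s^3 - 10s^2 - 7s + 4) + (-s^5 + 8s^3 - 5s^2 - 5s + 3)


Align terms by degree and add:
  -8s^3 - 10s^2 - 7s + 4
  -s^5 + 8s^3 - 5s^2 - 5s + 3
= -s^5 - 15s^2 - 12s + 7


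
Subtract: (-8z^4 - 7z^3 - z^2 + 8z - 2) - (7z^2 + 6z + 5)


Distribute the minus sign:
  (-8z^4 - 7z^3 - z^2 + 8z - 2)
- (7z^2 + 6z + 5)
Negate second polynomial: -7z^2 - 6z - 5
Add: -8z^4 - 7z^3 - 8z^2 + 2z - 7


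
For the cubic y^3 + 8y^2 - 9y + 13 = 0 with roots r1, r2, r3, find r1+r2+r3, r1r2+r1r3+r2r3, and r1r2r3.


Monic cubic y^3+by^2+cy+d=0: sum=-b, pairwise sum=c, product=-d.
b=8, c=-9, d=13
r1+r2+r3 = -8
r1r2+r1r3+r2r3 = -9
r1r2r3 = -13


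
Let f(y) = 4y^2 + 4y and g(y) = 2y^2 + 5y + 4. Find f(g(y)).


Substitute g(y) into f:
f(g(y)) = 4*(2y^2 + 5y + 4)^2 + 4*(2y^2 + 5y + 4)
(2y^2 + 5y + 4)^2 = 4y^4 + 20y^3 + 41y^2 + 40y + 16
Expand and combine: 16y^4 + 80y^3 + 172y^2 + 180y + 80


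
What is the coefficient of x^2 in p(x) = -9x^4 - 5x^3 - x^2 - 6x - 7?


Read off the coefficient of x^2: -1


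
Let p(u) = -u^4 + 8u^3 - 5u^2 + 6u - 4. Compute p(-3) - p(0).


p(-3) = -364
p(0) = -4
p(-3) - p(0) = -364 + 4 = -360


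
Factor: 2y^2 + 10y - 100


Roots satisfy r1 + r2 = -b/a = -5 and r1*r2 = c/a = -50.
So r1 = -10, r2 = 5.
2y^2 + 10y - 100 = 2(y - r1)(y - r2) = 2(y + 10)(y - 5)


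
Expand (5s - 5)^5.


Expand (5s - 5)^5 by repeated multiplication:
  (5s - 5)^2 = 25s^2 - 50s + 25
  (5s - 5)^3 = 125s^3 - 375s^2 + 375s - 125
  (5s - 5)^4 = 625s^4 - 2500s^3 + 3750s^2 - 2500s + 625
= 3125s^5 - 15625s^4 + 31250s^3 - 31250s^2 + 15625s - 3125


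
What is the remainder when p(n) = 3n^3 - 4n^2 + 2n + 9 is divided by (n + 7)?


By the Remainder Theorem, the remainder equals p(-7):
  3*(-7)^3 = -1029
  -4*(-7)^2 = -196
  2*(-7)^1 = -14
  constant: 9
Sum: -1029 - 196 - 14 + 9 = -1230


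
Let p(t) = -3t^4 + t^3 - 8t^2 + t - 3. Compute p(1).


Using direct substitution:
  -3 * (1)^4 = -3
  1 * (1)^3 = 1
  -8 * (1)^2 = -8
  1 * (1)^1 = 1
  constant: -3
Sum = -3 + 1 - 8 + 1 - 3 = -12


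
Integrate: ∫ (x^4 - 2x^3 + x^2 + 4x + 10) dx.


Reverse power rule on each term:
  ∫ x^4 dx = (1/5)x^5
  ∫ -2x^3 dx = -(1/2)x^4
  ∫ x^2 dx = (1/3)x^3
  ∫ 4x dx = 2x^2
  ∫ 10 dx = 10x
F(x) = (1/5)x^5 - (1/2)x^4 + (1/3)x^3 + 2x^2 + 10x + C


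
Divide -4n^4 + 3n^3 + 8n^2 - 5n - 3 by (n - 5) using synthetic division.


Synthetic division with c = 5. Coefficients: -4, 3, 8, -5, -3
Bring down -4.
  -4 * 5 = -20; -20 + 3 = -17
  -17 * 5 = -85; -85 + 8 = -77
  -77 * 5 = -385; -385 - 5 = -390
  -390 * 5 = -1950; -1950 - 3 = -1953
Quotient: -4n^3 - 17n^2 - 77n - 390, Remainder: -1953


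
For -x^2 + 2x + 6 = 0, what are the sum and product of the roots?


For ax^2+bx+c=0: sum = -b/a, product = c/a.
a=-1, b=2, c=6
Sum = -(2)/-1 = 2
Product = (6)/-1 = -6


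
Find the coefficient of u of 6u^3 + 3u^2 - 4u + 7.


Read off the coefficient of u: -4


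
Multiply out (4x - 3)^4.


Expand (4x - 3)^4 by repeated multiplication:
  (4x - 3)^2 = 16x^2 - 24x + 9
  (4x - 3)^3 = 64x^3 - 144x^2 + 108x - 27
= 256x^4 - 768x^3 + 864x^2 - 432x + 81


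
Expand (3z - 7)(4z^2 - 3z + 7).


Distribute each term of the first polynomial:
  (3z)(4z^2 - 3z + 7) = 12z^3 - 9z^2 + 21z
  (-7)(4z^2 - 3z + 7) = -28z^2 + 21z - 49
Sum: 12z^3 - 37z^2 + 42z - 49


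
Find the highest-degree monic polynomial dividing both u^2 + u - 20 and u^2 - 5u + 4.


Factor each:
  u^2 + u - 20 = (u - 4)(u + 5)
  u^2 - 5u + 4 = (u - 4)(u - 1)
Common monic factor: u - 4


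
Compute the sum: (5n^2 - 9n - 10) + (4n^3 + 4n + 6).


Align terms by degree and add:
  5n^2 - 9n - 10
+ 4n^3 + 4n + 6
= 4n^3 + 5n^2 - 5n - 4


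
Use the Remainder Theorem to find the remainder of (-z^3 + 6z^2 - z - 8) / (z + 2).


By the Remainder Theorem, the remainder equals p(-2):
  -1*(-2)^3 = 8
  6*(-2)^2 = 24
  -1*(-2)^1 = 2
  constant: -8
Sum: 8 + 24 + 2 - 8 = 26


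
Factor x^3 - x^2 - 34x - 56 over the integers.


Try integer roots (divisors of -56). x=-2: p(-2)=0.
Divide out (x + 2): quotient is x^2 - 3x - 28.
Factor the quadratic: (x - 7)(x + 4)
Result: (x + 2)(x - 7)(x + 4)


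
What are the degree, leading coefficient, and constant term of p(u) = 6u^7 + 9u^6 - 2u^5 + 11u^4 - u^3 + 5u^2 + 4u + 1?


Highest power of u is 7, with coefficient 6. Constant term is 1.
Degree = 7, leading coefficient = 6, constant term = 1


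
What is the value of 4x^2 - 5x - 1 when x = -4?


Using direct substitution:
  4 * (-4)^2 = 64
  -5 * (-4)^1 = 20
  constant: -1
Sum = 64 + 20 - 1 = 83


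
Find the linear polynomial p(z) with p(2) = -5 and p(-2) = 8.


p(z) = mz + b. Using p(2)=-5, p(-2)=8:
m = (-5 - 8)/(2 + 2) = -13/4 = -13/4
b = -5 - m*(2) = -5 + 13/2 = 3/2
p(z) = -(13/4)z + (3/2)


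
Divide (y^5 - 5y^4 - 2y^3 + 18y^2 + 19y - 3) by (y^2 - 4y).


(y^5 - 5y^4 - 2y^3 + 18y^2 + 19y - 3) / (y^2 - 4y)
Step 1: y^3 * (y^2 - 4y) = y^5 - 4y^4; subtract.
Step 2: -y^2 * (y^2 - 4y) = -y^4 + 4y^3; subtract.
Step 3: -6y * (y^2 - 4y) = -6y^3 + 24y^2; subtract.
Step 4: -6 * (y^2 - 4y) = -6y^2 + 24y; subtract.
Quotient: y^3 - y^2 - 6y - 6, Remainder: -5y - 3


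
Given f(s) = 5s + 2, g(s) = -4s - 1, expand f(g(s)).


Substitute g(s) into f:
f(g(s)) = 5*(-4s - 1) + 2
Expand and combine: -20s - 3


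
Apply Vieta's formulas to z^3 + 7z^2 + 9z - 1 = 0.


Monic cubic z^3+bz^2+cz+d=0: sum=-b, pairwise sum=c, product=-d.
b=7, c=9, d=-1
r1+r2+r3 = -7
r1r2+r1r3+r2r3 = 9
r1r2r3 = 1


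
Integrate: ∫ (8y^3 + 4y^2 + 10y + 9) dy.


Reverse power rule on each term:
  ∫ 8y^3 dy = 2y^4
  ∫ 4y^2 dy = (4/3)y^3
  ∫ 10y dy = 5y^2
  ∫ 9 dy = 9y
F(y) = 2y^4 + (4/3)y^3 + 5y^2 + 9y + C


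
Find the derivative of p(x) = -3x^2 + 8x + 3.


Apply the power rule term by term:
  d/dx(-3x^2) = -6x
  d/dx(8x) = 8
  d/dx(3) = 0
p'(x) = -6x + 8


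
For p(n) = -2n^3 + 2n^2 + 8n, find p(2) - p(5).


p(2) = 8
p(5) = -160
p(2) - p(5) = 8 + 160 = 168


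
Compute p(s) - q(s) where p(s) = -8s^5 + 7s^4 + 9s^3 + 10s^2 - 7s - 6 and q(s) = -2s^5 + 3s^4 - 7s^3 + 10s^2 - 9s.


Distribute the minus sign:
  (-8s^5 + 7s^4 + 9s^3 + 10s^2 - 7s - 6)
- (-2s^5 + 3s^4 - 7s^3 + 10s^2 - 9s)
Negate second polynomial: 2s^5 - 3s^4 + 7s^3 - 10s^2 + 9s
Add: -6s^5 + 4s^4 + 16s^3 + 2s - 6


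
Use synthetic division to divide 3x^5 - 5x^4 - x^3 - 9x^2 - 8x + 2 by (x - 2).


Synthetic division with c = 2. Coefficients: 3, -5, -1, -9, -8, 2
Bring down 3.
  3 * 2 = 6; 6 - 5 = 1
  1 * 2 = 2; 2 - 1 = 1
  1 * 2 = 2; 2 - 9 = -7
  -7 * 2 = -14; -14 - 8 = -22
  -22 * 2 = -44; -44 + 2 = -42
Quotient: 3x^4 + x^3 + x^2 - 7x - 22, Remainder: -42


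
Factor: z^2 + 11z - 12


Roots satisfy r1 + r2 = -b/a = -11 and r1*r2 = c/a = -12.
So r1 = 1, r2 = -12.
z^2 + 11z - 12 = (z - r1)(z - r2) = (z - 1)(z + 12)


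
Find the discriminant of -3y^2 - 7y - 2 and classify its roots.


D = b^2 - 4ac = (-7)^2 - 4(-3)(-2) = 49 - 24 = 25
Since D > 0: two distinct rational roots


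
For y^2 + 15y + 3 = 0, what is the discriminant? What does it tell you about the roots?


D = b^2 - 4ac = (15)^2 - 4(1)(3) = 225 - 12 = 213
Since D > 0: two distinct irrational roots


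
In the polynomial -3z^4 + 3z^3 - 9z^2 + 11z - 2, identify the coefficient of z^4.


Read off the coefficient of z^4: -3


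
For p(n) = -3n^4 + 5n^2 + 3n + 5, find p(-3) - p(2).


p(-3) = -202
p(2) = -17
p(-3) - p(2) = -202 + 17 = -185


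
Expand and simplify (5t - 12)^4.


Expand (5t - 12)^4 by repeated multiplication:
  (5t - 12)^2 = 25t^2 - 120t + 144
  (5t - 12)^3 = 125t^3 - 900t^2 + 2160t - 1728
= 625t^4 - 6000t^3 + 21600t^2 - 34560t + 20736


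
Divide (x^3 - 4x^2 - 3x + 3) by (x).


(x^3 - 4x^2 - 3x + 3) / (x)
Step 1: x^2 * (x) = x^3; subtract.
Step 2: -4x * (x) = -4x^2; subtract.
Step 3: -3 * (x) = -3x; subtract.
Quotient: x^2 - 4x - 3, Remainder: 3


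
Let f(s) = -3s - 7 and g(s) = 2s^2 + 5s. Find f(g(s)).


Substitute g(s) into f:
f(g(s)) = -3*(2s^2 + 5s) + (-7)
Expand and combine: -6s^2 - 15s - 7


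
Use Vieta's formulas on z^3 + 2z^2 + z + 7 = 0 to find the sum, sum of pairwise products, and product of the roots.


Monic cubic z^3+bz^2+cz+d=0: sum=-b, pairwise sum=c, product=-d.
b=2, c=1, d=7
r1+r2+r3 = -2
r1r2+r1r3+r2r3 = 1
r1r2r3 = -7


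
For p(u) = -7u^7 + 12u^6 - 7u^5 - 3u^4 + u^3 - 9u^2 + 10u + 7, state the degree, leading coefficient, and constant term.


Highest power of u is 7, with coefficient -7. Constant term is 7.
Degree = 7, leading coefficient = -7, constant term = 7


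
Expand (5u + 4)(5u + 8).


Distribute each term of the first polynomial:
  (5u)(5u + 8) = 25u^2 + 40u
  (4)(5u + 8) = 20u + 32
Sum: 25u^2 + 60u + 32


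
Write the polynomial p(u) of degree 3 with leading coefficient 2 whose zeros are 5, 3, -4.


p(u) = 2(u - 5)(u - 3)(u + 4)
Expand: 2u^3 - 8u^2 - 34u + 120


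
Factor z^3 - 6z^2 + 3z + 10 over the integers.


Try integer roots (divisors of 10). z=-1: p(-1)=0.
Divide out (z + 1): quotient is z^2 - 7z + 10.
Factor the quadratic: (z - 5)(z - 2)
Result: (z + 1)(z - 5)(z - 2)


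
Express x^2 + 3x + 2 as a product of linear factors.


Roots satisfy r1 + r2 = -b/a = -3 and r1*r2 = c/a = 2.
So r1 = -2, r2 = -1.
x^2 + 3x + 2 = (x - r1)(x - r2) = (x + 2)(x + 1)


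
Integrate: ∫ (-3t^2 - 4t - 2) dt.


Reverse power rule on each term:
  ∫ -3t^2 dt = -t^3
  ∫ -4t dt = -2t^2
  ∫ -2 dt = -2t
F(t) = -t^3 - 2t^2 - 2t + C


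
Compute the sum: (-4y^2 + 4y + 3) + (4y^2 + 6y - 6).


Align terms by degree and add:
  -4y^2 + 4y + 3
+ 4y^2 + 6y - 6
= 10y - 3


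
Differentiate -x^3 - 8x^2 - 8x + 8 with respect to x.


Apply the power rule term by term:
  d/dx(-x^3) = -3x^2
  d/dx(-8x^2) = -16x
  d/dx(-8x) = -8
  d/dx(8) = 0
p'(x) = -3x^2 - 16x - 8


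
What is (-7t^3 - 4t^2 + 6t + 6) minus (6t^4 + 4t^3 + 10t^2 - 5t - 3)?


Distribute the minus sign:
  (-7t^3 - 4t^2 + 6t + 6)
- (6t^4 + 4t^3 + 10t^2 - 5t - 3)
Negate second polynomial: -6t^4 - 4t^3 - 10t^2 + 5t + 3
Add: -6t^4 - 11t^3 - 14t^2 + 11t + 9


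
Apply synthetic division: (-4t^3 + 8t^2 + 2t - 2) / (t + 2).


Synthetic division with c = -2. Coefficients: -4, 8, 2, -2
Bring down -4.
  -4 * -2 = 8; 8 + 8 = 16
  16 * -2 = -32; -32 + 2 = -30
  -30 * -2 = 60; 60 - 2 = 58
Quotient: -4t^2 + 16t - 30, Remainder: 58


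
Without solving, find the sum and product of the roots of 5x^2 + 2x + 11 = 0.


For ax^2+bx+c=0: sum = -b/a, product = c/a.
a=5, b=2, c=11
Sum = -(2)/5 = -2/5
Product = (11)/5 = 11/5


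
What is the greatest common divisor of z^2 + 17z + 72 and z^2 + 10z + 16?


Factor each:
  z^2 + 17z + 72 = (z + 8)(z + 9)
  z^2 + 10z + 16 = (z + 8)(z + 2)
Common monic factor: z + 8


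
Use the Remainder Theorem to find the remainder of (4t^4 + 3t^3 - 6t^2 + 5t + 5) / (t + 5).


By the Remainder Theorem, the remainder equals p(-5):
  4*(-5)^4 = 2500
  3*(-5)^3 = -375
  -6*(-5)^2 = -150
  5*(-5)^1 = -25
  constant: 5
Sum: 2500 - 375 - 150 - 25 + 5 = 1955


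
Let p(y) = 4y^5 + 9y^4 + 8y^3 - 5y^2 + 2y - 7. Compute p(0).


Using direct substitution:
  4 * (0)^5 = 0
  9 * (0)^4 = 0
  8 * (0)^3 = 0
  -5 * (0)^2 = 0
  2 * (0)^1 = 0
  constant: -7
Sum = 0 + 0 + 0 + 0 + 0 - 7 = -7


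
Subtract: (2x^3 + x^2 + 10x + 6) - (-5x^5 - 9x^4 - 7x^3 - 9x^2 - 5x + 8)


Distribute the minus sign:
  (2x^3 + x^2 + 10x + 6)
- (-5x^5 - 9x^4 - 7x^3 - 9x^2 - 5x + 8)
Negate second polynomial: 5x^5 + 9x^4 + 7x^3 + 9x^2 + 5x - 8
Add: 5x^5 + 9x^4 + 9x^3 + 10x^2 + 15x - 2


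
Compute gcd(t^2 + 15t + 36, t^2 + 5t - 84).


Factor each:
  t^2 + 15t + 36 = (t + 12)(t + 3)
  t^2 + 5t - 84 = (t + 12)(t - 7)
Common monic factor: t + 12


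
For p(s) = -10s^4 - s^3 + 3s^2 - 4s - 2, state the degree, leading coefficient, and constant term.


Highest power of s is 4, with coefficient -10. Constant term is -2.
Degree = 4, leading coefficient = -10, constant term = -2


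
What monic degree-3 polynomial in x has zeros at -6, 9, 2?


p(x) = (x + 6)(x - 9)(x - 2)
Expand: x^3 - 5x^2 - 48x + 108


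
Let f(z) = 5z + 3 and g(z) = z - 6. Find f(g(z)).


Substitute g(z) into f:
f(g(z)) = 5*(z - 6) + 3
Expand and combine: 5z - 27


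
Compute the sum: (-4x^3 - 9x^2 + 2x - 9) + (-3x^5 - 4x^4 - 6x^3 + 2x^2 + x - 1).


Align terms by degree and add:
  -4x^3 - 9x^2 + 2x - 9
  -3x^5 - 4x^4 - 6x^3 + 2x^2 + x - 1
= -3x^5 - 4x^4 - 10x^3 - 7x^2 + 3x - 10


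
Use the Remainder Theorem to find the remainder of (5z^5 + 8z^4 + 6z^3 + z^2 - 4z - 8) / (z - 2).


By the Remainder Theorem, the remainder equals p(2):
  5*(2)^5 = 160
  8*(2)^4 = 128
  6*(2)^3 = 48
  1*(2)^2 = 4
  -4*(2)^1 = -8
  constant: -8
Sum: 160 + 128 + 48 + 4 - 8 - 8 = 324


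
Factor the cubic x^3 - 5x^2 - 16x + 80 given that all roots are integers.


Try integer roots (divisors of 80). x=5: p(5)=0.
Divide out (x - 5): quotient is x^2 - 16.
Factor the quadratic: (x - 4)(x + 4)
Result: (x - 5)(x - 4)(x + 4)


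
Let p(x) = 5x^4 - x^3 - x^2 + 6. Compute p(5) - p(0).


p(5) = 2981
p(0) = 6
p(5) - p(0) = 2981 - 6 = 2975


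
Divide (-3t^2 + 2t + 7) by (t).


(-3t^2 + 2t + 7) / (t)
Step 1: -3t * (t) = -3t^2; subtract.
Step 2: 2 * (t) = 2t; subtract.
Quotient: -3t + 2, Remainder: 7


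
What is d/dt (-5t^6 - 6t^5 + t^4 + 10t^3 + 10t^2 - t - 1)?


Apply the power rule term by term:
  d/dt(-5t^6) = -30t^5
  d/dt(-6t^5) = -30t^4
  d/dt(t^4) = 4t^3
  d/dt(10t^3) = 30t^2
  d/dt(10t^2) = 20t
  d/dt(-t) = -1
  d/dt(-1) = 0
p'(t) = -30t^5 - 30t^4 + 4t^3 + 30t^2 + 20t - 1


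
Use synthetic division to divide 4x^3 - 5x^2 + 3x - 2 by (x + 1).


Synthetic division with c = -1. Coefficients: 4, -5, 3, -2
Bring down 4.
  4 * -1 = -4; -4 - 5 = -9
  -9 * -1 = 9; 9 + 3 = 12
  12 * -1 = -12; -12 - 2 = -14
Quotient: 4x^2 - 9x + 12, Remainder: -14


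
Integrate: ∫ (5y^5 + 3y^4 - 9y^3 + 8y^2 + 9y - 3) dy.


Reverse power rule on each term:
  ∫ 5y^5 dy = (5/6)y^6
  ∫ 3y^4 dy = (3/5)y^5
  ∫ -9y^3 dy = -(9/4)y^4
  ∫ 8y^2 dy = (8/3)y^3
  ∫ 9y dy = (9/2)y^2
  ∫ -3 dy = -3y
F(y) = (5/6)y^6 + (3/5)y^5 - (9/4)y^4 + (8/3)y^3 + (9/2)y^2 - 3y + C


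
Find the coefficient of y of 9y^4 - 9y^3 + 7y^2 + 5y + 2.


Read off the coefficient of y: 5


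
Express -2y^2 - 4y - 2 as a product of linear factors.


Roots satisfy r1 + r2 = -b/a = -2 and r1*r2 = c/a = 1.
So r1 = -1, r2 = -1.
-2y^2 - 4y - 2 = -2(y - r1)(y - r2) = -2(y + 1)(y + 1)


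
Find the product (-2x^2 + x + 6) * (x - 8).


Distribute each term of the first polynomial:
  (-2x^2)(x - 8) = -2x^3 + 16x^2
  (x)(x - 8) = x^2 - 8x
  (6)(x - 8) = 6x - 48
Sum: -2x^3 + 17x^2 - 2x - 48


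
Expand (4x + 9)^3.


Expand (4x + 9)^3 by repeated multiplication:
  (4x + 9)^2 = 16x^2 + 72x + 81
= 64x^3 + 432x^2 + 972x + 729


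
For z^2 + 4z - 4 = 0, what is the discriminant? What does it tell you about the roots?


D = b^2 - 4ac = (4)^2 - 4(1)(-4) = 16 + 16 = 32
Since D > 0: two distinct irrational roots


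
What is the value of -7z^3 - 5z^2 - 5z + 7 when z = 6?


Using direct substitution:
  -7 * (6)^3 = -1512
  -5 * (6)^2 = -180
  -5 * (6)^1 = -30
  constant: 7
Sum = -1512 - 180 - 30 + 7 = -1715


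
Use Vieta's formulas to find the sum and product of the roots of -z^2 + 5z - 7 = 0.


For az^2+bz+c=0: sum = -b/a, product = c/a.
a=-1, b=5, c=-7
Sum = -(5)/-1 = 5
Product = (-7)/-1 = 7


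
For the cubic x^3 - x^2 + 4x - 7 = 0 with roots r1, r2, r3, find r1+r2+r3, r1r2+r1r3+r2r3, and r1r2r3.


Monic cubic x^3+bx^2+cx+d=0: sum=-b, pairwise sum=c, product=-d.
b=-1, c=4, d=-7
r1+r2+r3 = 1
r1r2+r1r3+r2r3 = 4
r1r2r3 = 7


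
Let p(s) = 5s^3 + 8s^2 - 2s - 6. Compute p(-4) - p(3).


p(-4) = -190
p(3) = 195
p(-4) - p(3) = -190 - 195 = -385


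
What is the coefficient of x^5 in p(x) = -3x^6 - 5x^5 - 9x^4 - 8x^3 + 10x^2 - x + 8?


Read off the coefficient of x^5: -5


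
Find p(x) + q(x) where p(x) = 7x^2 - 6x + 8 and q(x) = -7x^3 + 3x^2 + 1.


Align terms by degree and add:
  7x^2 - 6x + 8
  -7x^3 + 3x^2 + 1
= -7x^3 + 10x^2 - 6x + 9


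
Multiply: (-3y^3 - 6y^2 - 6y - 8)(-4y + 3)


Distribute each term of the first polynomial:
  (-3y^3)(-4y + 3) = 12y^4 - 9y^3
  (-6y^2)(-4y + 3) = 24y^3 - 18y^2
  (-6y)(-4y + 3) = 24y^2 - 18y
  (-8)(-4y + 3) = 32y - 24
Sum: 12y^4 + 15y^3 + 6y^2 + 14y - 24


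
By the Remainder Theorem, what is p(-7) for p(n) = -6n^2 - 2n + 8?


By the Remainder Theorem, the remainder equals p(-7):
  -6*(-7)^2 = -294
  -2*(-7)^1 = 14
  constant: 8
Sum: -294 + 14 + 8 = -272


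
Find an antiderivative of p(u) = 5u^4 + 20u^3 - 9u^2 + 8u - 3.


Reverse power rule on each term:
  ∫ 5u^4 du = u^5
  ∫ 20u^3 du = 5u^4
  ∫ -9u^2 du = -3u^3
  ∫ 8u du = 4u^2
  ∫ -3 du = -3u
F(u) = u^5 + 5u^4 - 3u^3 + 4u^2 - 3u + C


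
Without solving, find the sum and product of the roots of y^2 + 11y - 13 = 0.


For ay^2+by+c=0: sum = -b/a, product = c/a.
a=1, b=11, c=-13
Sum = -(11)/1 = -11
Product = (-13)/1 = -13


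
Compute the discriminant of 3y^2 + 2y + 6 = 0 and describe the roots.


D = b^2 - 4ac = (2)^2 - 4(3)(6) = 4 - 72 = -68
Since D < 0: two complex conjugate roots (no real roots)


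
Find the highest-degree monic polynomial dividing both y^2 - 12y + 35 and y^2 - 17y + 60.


Factor each:
  y^2 - 12y + 35 = (y - 5)(y - 7)
  y^2 - 17y + 60 = (y - 5)(y - 12)
Common monic factor: y - 5


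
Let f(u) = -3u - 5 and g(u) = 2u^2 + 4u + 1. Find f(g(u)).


Substitute g(u) into f:
f(g(u)) = -3*(2u^2 + 4u + 1) + (-5)
Expand and combine: -6u^2 - 12u - 8


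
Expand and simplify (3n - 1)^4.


Expand (3n - 1)^4 by repeated multiplication:
  (3n - 1)^2 = 9n^2 - 6n + 1
  (3n - 1)^3 = 27n^3 - 27n^2 + 9n - 1
= 81n^4 - 108n^3 + 54n^2 - 12n + 1


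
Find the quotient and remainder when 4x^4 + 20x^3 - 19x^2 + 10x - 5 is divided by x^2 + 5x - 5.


(4x^4 + 20x^3 - 19x^2 + 10x - 5) / (x^2 + 5x - 5)
Step 1: 4x^2 * (x^2 + 5x - 5) = 4x^4 + 20x^3 - 20x^2; subtract.
Step 2: 0 * (x^2 + 5x - 5) = 0; subtract.
Step 3: 1 * (x^2 + 5x - 5) = x^2 + 5x - 5; subtract.
Quotient: 4x^2 + 1, Remainder: 5x


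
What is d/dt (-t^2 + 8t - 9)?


Apply the power rule term by term:
  d/dt(-t^2) = -2t
  d/dt(8t) = 8
  d/dt(-9) = 0
p'(t) = -2t + 8


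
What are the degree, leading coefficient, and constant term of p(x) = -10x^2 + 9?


Highest power of x is 2, with coefficient -10. Constant term is 9.
Degree = 2, leading coefficient = -10, constant term = 9


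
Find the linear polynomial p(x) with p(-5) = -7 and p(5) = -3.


p(x) = mx + b. Using p(-5)=-7, p(5)=-3:
m = (-7 + 3)/(-5 - 5) = -4/-10 = 2/5
b = -7 - m*(-5) = -7 + 2 = -5
p(x) = (2/5)x - 5


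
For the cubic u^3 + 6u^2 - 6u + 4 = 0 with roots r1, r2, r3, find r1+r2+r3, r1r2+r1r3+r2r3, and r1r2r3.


Monic cubic u^3+bu^2+cu+d=0: sum=-b, pairwise sum=c, product=-d.
b=6, c=-6, d=4
r1+r2+r3 = -6
r1r2+r1r3+r2r3 = -6
r1r2r3 = -4


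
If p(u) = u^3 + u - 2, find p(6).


Using direct substitution:
  1 * (6)^3 = 216
  0 * (6)^2 = 0
  1 * (6)^1 = 6
  constant: -2
Sum = 216 + 0 + 6 - 2 = 220


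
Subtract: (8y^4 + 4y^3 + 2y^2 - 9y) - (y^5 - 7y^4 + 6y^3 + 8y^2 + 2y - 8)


Distribute the minus sign:
  (8y^4 + 4y^3 + 2y^2 - 9y)
- (y^5 - 7y^4 + 6y^3 + 8y^2 + 2y - 8)
Negate second polynomial: -y^5 + 7y^4 - 6y^3 - 8y^2 - 2y + 8
Add: -y^5 + 15y^4 - 2y^3 - 6y^2 - 11y + 8


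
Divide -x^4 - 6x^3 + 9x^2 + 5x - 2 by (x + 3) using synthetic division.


Synthetic division with c = -3. Coefficients: -1, -6, 9, 5, -2
Bring down -1.
  -1 * -3 = 3; 3 - 6 = -3
  -3 * -3 = 9; 9 + 9 = 18
  18 * -3 = -54; -54 + 5 = -49
  -49 * -3 = 147; 147 - 2 = 145
Quotient: -x^3 - 3x^2 + 18x - 49, Remainder: 145


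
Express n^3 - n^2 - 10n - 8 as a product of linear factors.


Try integer roots (divisors of -8). n=-1: p(-1)=0.
Divide out (n + 1): quotient is n^2 - 2n - 8.
Factor the quadratic: (n - 4)(n + 2)
Result: (n + 1)(n - 4)(n + 2)
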